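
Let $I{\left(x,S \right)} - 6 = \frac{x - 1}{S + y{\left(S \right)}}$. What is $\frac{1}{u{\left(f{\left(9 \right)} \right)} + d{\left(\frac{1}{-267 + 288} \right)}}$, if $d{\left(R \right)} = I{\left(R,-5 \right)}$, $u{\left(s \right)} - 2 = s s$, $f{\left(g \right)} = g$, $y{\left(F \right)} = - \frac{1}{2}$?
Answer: $\frac{231}{20599} \approx 0.011214$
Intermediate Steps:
$y{\left(F \right)} = - \frac{1}{2}$ ($y{\left(F \right)} = \left(-1\right) \frac{1}{2} = - \frac{1}{2}$)
$I{\left(x,S \right)} = 6 + \frac{-1 + x}{- \frac{1}{2} + S}$ ($I{\left(x,S \right)} = 6 + \frac{x - 1}{S - \frac{1}{2}} = 6 + \frac{-1 + x}{- \frac{1}{2} + S}$)
$u{\left(s \right)} = 2 + s^{2}$ ($u{\left(s \right)} = 2 + s s = 2 + s^{2}$)
$d{\left(R \right)} = \frac{68}{11} - \frac{2 R}{11}$ ($d{\left(R \right)} = \frac{2 \left(-4 + R + 6 \left(-5\right)\right)}{-1 + 2 \left(-5\right)} = \frac{2 \left(-4 + R - 30\right)}{-1 - 10} = \frac{2 \left(-34 + R\right)}{-11} = 2 \left(- \frac{1}{11}\right) \left(-34 + R\right) = \frac{68}{11} - \frac{2 R}{11}$)
$\frac{1}{u{\left(f{\left(9 \right)} \right)} + d{\left(\frac{1}{-267 + 288} \right)}} = \frac{1}{\left(2 + 9^{2}\right) + \left(\frac{68}{11} - \frac{2}{11 \left(-267 + 288\right)}\right)} = \frac{1}{\left(2 + 81\right) + \left(\frac{68}{11} - \frac{2}{11 \cdot 21}\right)} = \frac{1}{83 + \left(\frac{68}{11} - \frac{2}{231}\right)} = \frac{1}{83 + \frac{1426}{231}} = \frac{1}{\frac{20599}{231}} = \frac{231}{20599}$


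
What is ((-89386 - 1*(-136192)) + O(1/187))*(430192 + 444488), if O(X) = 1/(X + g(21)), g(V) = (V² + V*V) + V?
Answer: 3456628193769060/84431 ≈ 4.0940e+10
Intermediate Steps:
g(V) = V + 2*V² (g(V) = (V² + V²) + V = 2*V² + V = V + 2*V²)
O(X) = 1/(903 + X) (O(X) = 1/(X + 21*(1 + 2*21)) = 1/(X + 21*(1 + 42)) = 1/(X + 21*43) = 1/(X + 903) = 1/(903 + X))
((-89386 - 1*(-136192)) + O(1/187))*(430192 + 444488) = ((-89386 - 1*(-136192)) + 1/(903 + 1/187))*(430192 + 444488) = ((-89386 + 136192) + 1/(903 + 1/187))*874680 = (46806 + 1/(168862/187))*874680 = (46806 + 187/168862)*874680 = (7903754959/168862)*874680 = 3456628193769060/84431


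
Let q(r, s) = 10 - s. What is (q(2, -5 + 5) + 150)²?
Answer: 25600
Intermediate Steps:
(q(2, -5 + 5) + 150)² = ((10 - (-5 + 5)) + 150)² = ((10 - 1*0) + 150)² = ((10 + 0) + 150)² = (10 + 150)² = 160² = 25600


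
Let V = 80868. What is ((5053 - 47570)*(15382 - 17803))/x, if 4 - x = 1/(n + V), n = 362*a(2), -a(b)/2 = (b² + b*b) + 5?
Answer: 7355227394592/285823 ≈ 2.5734e+7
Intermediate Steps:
a(b) = -10 - 4*b² (a(b) = -2*((b² + b*b) + 5) = -2*((b² + b²) + 5) = -2*(2*b² + 5) = -2*(5 + 2*b²) = -10 - 4*b²)
n = -9412 (n = 362*(-10 - 4*2²) = 362*(-10 - 4*4) = 362*(-10 - 16) = 362*(-26) = -9412)
x = 285823/71456 (x = 4 - 1/(-9412 + 80868) = 4 - 1/71456 = 285823/71456 ≈ 4.0000)
((5053 - 47570)*(15382 - 17803))/x = ((5053 - 47570)*(15382 - 17803))/(285823/71456) = -42517*(-2421)*(71456/285823) = 102933657*(71456/285823) = 7355227394592/285823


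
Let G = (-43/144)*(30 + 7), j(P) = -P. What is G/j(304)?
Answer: 1591/43776 ≈ 0.036344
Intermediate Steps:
G = -1591/144 (G = -43*1/144*37 = -43/144*37 = -1591/144 ≈ -11.049)
G/j(304) = -1591/(144*((-1*304))) = -1591/144/(-304) = -1591/144*(-1/304) = 1591/43776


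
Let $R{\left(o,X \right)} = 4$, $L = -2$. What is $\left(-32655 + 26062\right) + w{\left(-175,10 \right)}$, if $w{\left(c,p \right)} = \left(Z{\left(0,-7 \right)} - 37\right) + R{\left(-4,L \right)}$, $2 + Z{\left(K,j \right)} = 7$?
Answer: $-6621$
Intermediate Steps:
$Z{\left(K,j \right)} = 5$ ($Z{\left(K,j \right)} = -2 + 7 = 5$)
$w{\left(c,p \right)} = -28$ ($w{\left(c,p \right)} = \left(5 - 37\right) + 4 = -32 + 4 = -28$)
$\left(-32655 + 26062\right) + w{\left(-175,10 \right)} = \left(-32655 + 26062\right) - 28 = -6593 - 28 = -6621$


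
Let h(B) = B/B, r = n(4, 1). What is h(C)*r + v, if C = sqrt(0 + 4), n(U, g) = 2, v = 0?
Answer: 2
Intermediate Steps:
C = 2 (C = sqrt(4) = 2)
r = 2
h(B) = 1
h(C)*r + v = 1*2 + 0 = 2 + 0 = 2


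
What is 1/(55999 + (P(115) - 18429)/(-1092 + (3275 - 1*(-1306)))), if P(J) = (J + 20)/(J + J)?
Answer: 53498/2995551933 ≈ 1.7859e-5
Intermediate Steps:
P(J) = (20 + J)/(2*J) (P(J) = (20 + J)/((2*J)) = (20 + J)*(1/(2*J)) = (20 + J)/(2*J))
1/(55999 + (P(115) - 18429)/(-1092 + (3275 - 1*(-1306)))) = 1/(55999 + ((½)*(20 + 115)/115 - 18429)/(-1092 + (3275 - 1*(-1306)))) = 1/(55999 + ((½)*(1/115)*135 - 18429)/(-1092 + (3275 + 1306))) = 1/(55999 + (27/46 - 18429)/(-1092 + 4581)) = 1/(55999 - 847707/46/3489) = 1/(55999 - 847707/46*1/3489) = 1/(55999 - 282569/53498) = 1/(2995551933/53498) = 53498/2995551933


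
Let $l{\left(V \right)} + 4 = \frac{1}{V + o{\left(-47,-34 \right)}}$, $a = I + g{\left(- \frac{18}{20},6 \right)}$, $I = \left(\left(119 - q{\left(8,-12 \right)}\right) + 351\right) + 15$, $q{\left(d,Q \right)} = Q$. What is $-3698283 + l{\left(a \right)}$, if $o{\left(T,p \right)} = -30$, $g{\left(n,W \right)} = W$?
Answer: $- \frac{1749289750}{473} \approx -3.6983 \cdot 10^{6}$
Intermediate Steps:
$I = 497$ ($I = \left(\left(119 - -12\right) + 351\right) + 15 = \left(\left(119 + 12\right) + 351\right) + 15 = \left(131 + 351\right) + 15 = 482 + 15 = 497$)
$a = 503$ ($a = 497 + 6 = 503$)
$l{\left(V \right)} = -4 + \frac{1}{-30 + V}$ ($l{\left(V \right)} = -4 + \frac{1}{V - 30} = -4 + \frac{1}{-30 + V}$)
$-3698283 + l{\left(a \right)} = -3698283 + \frac{121 - 2012}{-30 + 503} = -3698283 + \frac{121 - 2012}{473} = -3698283 + \frac{1}{473} \left(-1891\right) = -3698283 - \frac{1891}{473} = - \frac{1749289750}{473}$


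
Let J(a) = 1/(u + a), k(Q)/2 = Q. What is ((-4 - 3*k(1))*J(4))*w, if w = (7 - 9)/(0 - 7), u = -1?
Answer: -20/21 ≈ -0.95238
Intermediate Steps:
k(Q) = 2*Q
J(a) = 1/(-1 + a)
w = 2/7 (w = -2/(-7) = -2*(-⅐) = 2/7 ≈ 0.28571)
((-4 - 3*k(1))*J(4))*w = ((-4 - 6)/(-1 + 4))*(2/7) = ((-4 - 3*2)/3)*(2/7) = ((-4 - 6)*(⅓))*(2/7) = -10*⅓*(2/7) = -10/3*2/7 = -20/21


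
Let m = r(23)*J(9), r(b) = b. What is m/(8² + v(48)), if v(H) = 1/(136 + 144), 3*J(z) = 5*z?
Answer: 96600/17921 ≈ 5.3903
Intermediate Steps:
J(z) = 5*z/3 (J(z) = (5*z)/3 = 5*z/3)
v(H) = 1/280
m = 345 (m = 23*((5/3)*9) = 23*15 = 345)
m/(8² + v(48)) = 345/(8² + 1/280) = 345/(64 + 1/280) = 345/(17921/280) = 345*(280/17921) = 96600/17921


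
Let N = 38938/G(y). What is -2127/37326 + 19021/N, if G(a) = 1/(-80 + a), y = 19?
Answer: -480172211/7388115589 ≈ -0.064993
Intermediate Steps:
N = -2375218 (N = 38938/(1/(-80 + 19)) = 38938/(1/(-61)) = 38938/(-1/61) = 38938*(-61) = -2375218)
-2127/37326 + 19021/N = -2127/37326 + 19021/(-2375218) = -2127*1/37326 + 19021*(-1/2375218) = -709/12442 - 19021/2375218 = -480172211/7388115589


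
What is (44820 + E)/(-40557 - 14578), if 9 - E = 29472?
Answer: -15357/55135 ≈ -0.27853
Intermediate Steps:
E = -29463 (E = 9 - 1*29472 = 9 - 29472 = -29463)
(44820 + E)/(-40557 - 14578) = (44820 - 29463)/(-40557 - 14578) = 15357/(-55135) = 15357*(-1/55135) = -15357/55135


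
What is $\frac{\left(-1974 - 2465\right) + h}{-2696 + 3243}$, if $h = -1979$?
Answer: $- \frac{6418}{547} \approx -11.733$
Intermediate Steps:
$\frac{\left(-1974 - 2465\right) + h}{-2696 + 3243} = \frac{\left(-1974 - 2465\right) - 1979}{-2696 + 3243} = \frac{-4439 - 1979}{547} = \left(-6418\right) \frac{1}{547} = - \frac{6418}{547}$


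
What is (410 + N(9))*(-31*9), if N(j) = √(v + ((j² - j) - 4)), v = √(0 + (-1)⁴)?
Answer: -114390 - 279*√69 ≈ -1.1671e+5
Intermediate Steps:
v = 1 (v = √(0 + 1) = √1 = 1)
N(j) = √(-3 + j² - j) (N(j) = √(1 + ((j² - j) - 4)) = √(1 + (-4 + j² - j)) = √(-3 + j² - j))
(410 + N(9))*(-31*9) = (410 + √(-3 + 9² - 1*9))*(-31*9) = (410 + √(-3 + 81 - 9))*(-279) = (410 + √69)*(-279) = -114390 - 279*√69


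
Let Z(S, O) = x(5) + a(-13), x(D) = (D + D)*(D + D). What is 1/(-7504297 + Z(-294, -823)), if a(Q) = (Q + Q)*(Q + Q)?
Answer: -1/7503521 ≈ -1.3327e-7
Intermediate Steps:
x(D) = 4*D² (x(D) = (2*D)*(2*D) = 4*D²)
a(Q) = 4*Q² (a(Q) = (2*Q)*(2*Q) = 4*Q²)
Z(S, O) = 776 (Z(S, O) = 4*5² + 4*(-13)² = 4*25 + 4*169 = 100 + 676 = 776)
1/(-7504297 + Z(-294, -823)) = 1/(-7504297 + 776) = 1/(-7503521) = -1/7503521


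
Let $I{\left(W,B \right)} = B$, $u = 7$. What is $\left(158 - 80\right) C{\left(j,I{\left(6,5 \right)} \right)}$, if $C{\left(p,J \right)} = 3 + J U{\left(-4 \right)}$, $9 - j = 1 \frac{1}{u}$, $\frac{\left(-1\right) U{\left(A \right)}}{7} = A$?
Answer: $11154$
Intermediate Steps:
$U{\left(A \right)} = - 7 A$
$j = \frac{62}{7}$ ($j = 9 - 1 \cdot \frac{1}{7} = 9 - \frac{1}{7} = \frac{62}{7} \approx 8.8571$)
$C{\left(p,J \right)} = 3 + 28 J$ ($C{\left(p,J \right)} = 3 + J \left(\left(-7\right) \left(-4\right)\right) = 3 + J 28 = 3 + 28 J$)
$\left(158 - 80\right) C{\left(j,I{\left(6,5 \right)} \right)} = \left(158 - 80\right) \left(3 + 28 \cdot 5\right) = 78 \left(3 + 140\right) = 78 \cdot 143 = 11154$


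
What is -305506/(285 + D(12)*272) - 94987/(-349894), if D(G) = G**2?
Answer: -103147194253/13804367982 ≈ -7.4721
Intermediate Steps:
-305506/(285 + D(12)*272) - 94987/(-349894) = -305506/(285 + 12**2*272) - 94987/(-349894) = -305506/(285 + 144*272) - 94987*(-1/349894) = -305506/(285 + 39168) + 94987/349894 = -305506/39453 + 94987/349894 = -103147194253/13804367982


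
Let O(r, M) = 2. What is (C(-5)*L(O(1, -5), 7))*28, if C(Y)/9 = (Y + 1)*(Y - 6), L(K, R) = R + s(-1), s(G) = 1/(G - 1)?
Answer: 72072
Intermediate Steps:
s(G) = 1/(-1 + G)
L(K, R) = -½ + R (L(K, R) = R + 1/(-1 - 1) = R + 1/(-2) = R - ½ = -½ + R)
C(Y) = 9*(1 + Y)*(-6 + Y) (C(Y) = 9*((Y + 1)*(Y - 6)) = 9*((1 + Y)*(-6 + Y)) = 9*(1 + Y)*(-6 + Y))
(C(-5)*L(O(1, -5), 7))*28 = ((-54 - 45*(-5) + 9*(-5)²)*(-½ + 7))*28 = ((-54 + 225 + 9*25)*(13/2))*28 = ((-54 + 225 + 225)*(13/2))*28 = (396*(13/2))*28 = 2574*28 = 72072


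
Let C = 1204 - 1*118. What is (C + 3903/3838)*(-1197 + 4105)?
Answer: 6066045834/1919 ≈ 3.1610e+6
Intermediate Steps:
C = 1086 (C = 1204 - 118 = 1086)
(C + 3903/3838)*(-1197 + 4105) = (1086 + 3903/3838)*(-1197 + 4105) = (1086 + 3903*(1/3838))*2908 = (1086 + 3903/3838)*2908 = (4171971/3838)*2908 = 6066045834/1919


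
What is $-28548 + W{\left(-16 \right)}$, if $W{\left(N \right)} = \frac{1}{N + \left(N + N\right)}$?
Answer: $- \frac{1370305}{48} \approx -28548.0$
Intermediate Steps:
$W{\left(N \right)} = \frac{1}{3 N}$ ($W{\left(N \right)} = \frac{1}{N + 2 N} = \frac{1}{3 N}$)
$-28548 + W{\left(-16 \right)} = -28548 + \frac{1}{3 \left(-16\right)} = -28548 + \frac{1}{3} \left(- \frac{1}{16}\right) = -28548 - \frac{1}{48} = - \frac{1370305}{48}$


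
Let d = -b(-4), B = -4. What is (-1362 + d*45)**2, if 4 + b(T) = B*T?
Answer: 3617604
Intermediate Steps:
b(T) = -4 - 4*T
d = -12 (d = -(-4 - 4*(-4)) = -(-4 + 16) = -1*12 = -12)
(-1362 + d*45)**2 = (-1362 - 12*45)**2 = (-1362 - 540)**2 = (-1902)**2 = 3617604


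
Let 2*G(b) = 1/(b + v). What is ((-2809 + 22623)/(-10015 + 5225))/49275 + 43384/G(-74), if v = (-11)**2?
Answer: 481270892048093/118013625 ≈ 4.0781e+6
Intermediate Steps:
v = 121
G(b) = 1/(2*(121 + b)) (G(b) = 1/(2*(b + 121)) = 1/(2*(121 + b)))
((-2809 + 22623)/(-10015 + 5225))/49275 + 43384/G(-74) = ((-2809 + 22623)/(-10015 + 5225))/49275 + 43384/((1/(2*(121 - 74)))) = (19814/(-4790))*(1/49275) + 43384/(((1/2)/47)) = (19814*(-1/4790))*(1/49275) + 43384/(((1/2)*(1/47))) = -9907/2395*1/49275 + 43384/(1/94) = -9907/118013625 + 43384*94 = -9907/118013625 + 4078096 = 481270892048093/118013625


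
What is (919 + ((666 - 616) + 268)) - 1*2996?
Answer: -1759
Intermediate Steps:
(919 + ((666 - 616) + 268)) - 1*2996 = (919 + (50 + 268)) - 2996 = (919 + 318) - 2996 = 1237 - 2996 = -1759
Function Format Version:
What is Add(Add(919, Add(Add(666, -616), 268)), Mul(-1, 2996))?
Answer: -1759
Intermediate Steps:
Add(Add(919, Add(Add(666, -616), 268)), Mul(-1, 2996)) = Add(Add(919, Add(50, 268)), -2996) = Add(Add(919, 318), -2996) = Add(1237, -2996) = -1759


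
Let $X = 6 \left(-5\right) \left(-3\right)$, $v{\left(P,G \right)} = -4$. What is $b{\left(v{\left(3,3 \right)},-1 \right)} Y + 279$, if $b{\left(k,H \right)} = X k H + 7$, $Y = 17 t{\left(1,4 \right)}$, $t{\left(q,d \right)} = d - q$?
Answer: $18996$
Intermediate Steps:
$X = 90$ ($X = \left(-30\right) \left(-3\right) = 90$)
$Y = 51$ ($Y = 17 \left(4 - 1\right) = 17 \cdot 3 = 51$)
$b{\left(k,H \right)} = 7 + 90 H k$ ($b{\left(k,H \right)} = 90 k H + 7 = 90 H k + 7 = 7 + 90 H k$)
$b{\left(v{\left(3,3 \right)},-1 \right)} Y + 279 = \left(7 + 90 \left(-1\right) \left(-4\right)\right) 51 + 279 = \left(7 + 360\right) 51 + 279 = 367 \cdot 51 + 279 = 18717 + 279 = 18996$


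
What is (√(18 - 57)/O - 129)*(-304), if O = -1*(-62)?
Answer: 39216 - 152*I*√39/31 ≈ 39216.0 - 30.621*I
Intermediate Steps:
O = 62
(√(18 - 57)/O - 129)*(-304) = (√(18 - 57)/62 - 129)*(-304) = (√(-39)*(1/62) - 129)*(-304) = ((I*√39)*(1/62) - 129)*(-304) = (I*√39/62 - 129)*(-304) = (-129 + I*√39/62)*(-304) = 39216 - 152*I*√39/31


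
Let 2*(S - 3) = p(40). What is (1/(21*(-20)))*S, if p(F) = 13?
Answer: -19/840 ≈ -0.022619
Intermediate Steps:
S = 19/2 (S = 3 + (1/2)*13 = 3 + 13/2 = 19/2 ≈ 9.5000)
(1/(21*(-20)))*S = (1/(21*(-20)))*(19/2) = ((1/21)*(-1/20))*(19/2) = -1/420*19/2 = -19/840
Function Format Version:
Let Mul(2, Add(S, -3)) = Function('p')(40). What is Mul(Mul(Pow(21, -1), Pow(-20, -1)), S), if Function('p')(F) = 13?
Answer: Rational(-19, 840) ≈ -0.022619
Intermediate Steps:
S = Rational(19, 2) (S = Add(3, Mul(Rational(1, 2), 13)) = Add(3, Rational(13, 2)) = Rational(19, 2) ≈ 9.5000)
Mul(Mul(Pow(21, -1), Pow(-20, -1)), S) = Mul(Mul(Pow(21, -1), Pow(-20, -1)), Rational(19, 2)) = Mul(Mul(Rational(1, 21), Rational(-1, 20)), Rational(19, 2)) = Mul(Rational(-1, 420), Rational(19, 2)) = Rational(-19, 840)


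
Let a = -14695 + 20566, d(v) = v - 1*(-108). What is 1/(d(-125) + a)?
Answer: 1/5854 ≈ 0.00017082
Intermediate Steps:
d(v) = 108 + v (d(v) = v + 108 = 108 + v)
a = 5871
1/(d(-125) + a) = 1/((108 - 125) + 5871) = 1/(-17 + 5871) = 1/5854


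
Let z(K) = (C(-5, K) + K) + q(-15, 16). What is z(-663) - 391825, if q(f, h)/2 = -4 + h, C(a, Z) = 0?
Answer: -392464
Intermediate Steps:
q(f, h) = -8 + 2*h (q(f, h) = 2*(-4 + h) = -8 + 2*h)
z(K) = 24 + K (z(K) = (0 + K) + (-8 + 2*16) = K + (-8 + 32) = K + 24 = 24 + K)
z(-663) - 391825 = (24 - 663) - 391825 = -639 - 391825 = -392464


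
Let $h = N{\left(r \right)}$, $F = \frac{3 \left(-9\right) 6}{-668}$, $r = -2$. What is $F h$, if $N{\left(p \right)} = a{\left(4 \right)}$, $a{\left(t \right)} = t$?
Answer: $\frac{162}{167} \approx 0.97006$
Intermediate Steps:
$N{\left(p \right)} = 4$
$F = \frac{81}{334}$ ($F = \left(-27\right) 6 \left(- \frac{1}{668}\right) = \left(-162\right) \left(- \frac{1}{668}\right) = \frac{81}{334} \approx 0.24252$)
$h = 4$
$F h = \frac{81}{334} \cdot 4 = \frac{162}{167}$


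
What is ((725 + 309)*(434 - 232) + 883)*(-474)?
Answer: -99421974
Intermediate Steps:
((725 + 309)*(434 - 232) + 883)*(-474) = (1034*202 + 883)*(-474) = (208868 + 883)*(-474) = 209751*(-474) = -99421974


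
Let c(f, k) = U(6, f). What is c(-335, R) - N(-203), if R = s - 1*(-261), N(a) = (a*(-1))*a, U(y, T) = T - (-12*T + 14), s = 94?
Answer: 36840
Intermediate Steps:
U(y, T) = -14 + 13*T (U(y, T) = T - (14 - 12*T) = T + (-14 + 12*T) = -14 + 13*T)
N(a) = -a² (N(a) = (-a)*a = -a²)
R = 355 (R = 94 - 1*(-261) = 94 + 261 = 355)
c(f, k) = -14 + 13*f
c(-335, R) - N(-203) = (-14 + 13*(-335)) - (-1)*(-203)² = (-14 - 4355) - (-1)*41209 = -4369 - 1*(-41209) = -4369 + 41209 = 36840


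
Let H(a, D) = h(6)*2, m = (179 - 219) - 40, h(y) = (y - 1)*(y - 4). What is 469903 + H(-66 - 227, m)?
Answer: 469923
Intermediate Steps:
h(y) = (-1 + y)*(-4 + y)
m = -80 (m = -40 - 40 = -80)
H(a, D) = 20 (H(a, D) = (4 + 6² - 5*6)*2 = (4 + 36 - 30)*2 = 10*2 = 20)
469903 + H(-66 - 227, m) = 469903 + 20 = 469923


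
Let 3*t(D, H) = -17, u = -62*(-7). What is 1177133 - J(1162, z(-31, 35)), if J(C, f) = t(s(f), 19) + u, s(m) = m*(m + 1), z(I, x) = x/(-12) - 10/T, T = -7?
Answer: 3530114/3 ≈ 1.1767e+6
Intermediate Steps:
z(I, x) = 10/7 - x/12 (z(I, x) = x/(-12) - 10/(-7) = x*(-1/12) - 10*(-⅐) = -x/12 + 10/7 = 10/7 - x/12)
u = 434
s(m) = m*(1 + m)
t(D, H) = -17/3 (t(D, H) = (⅓)*(-17) = -17/3)
J(C, f) = 1285/3 (J(C, f) = -17/3 + 434 = 1285/3)
1177133 - J(1162, z(-31, 35)) = 1177133 - 1*1285/3 = 1177133 - 1285/3 = 3530114/3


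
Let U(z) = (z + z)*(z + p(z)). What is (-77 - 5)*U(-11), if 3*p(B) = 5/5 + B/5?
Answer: -102828/5 ≈ -20566.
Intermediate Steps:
p(B) = ⅓ + B/15 (p(B) = (5/5 + B/5)/3 = (5*(⅕) + B*(⅕))/3 = (1 + B/5)/3 = ⅓ + B/15)
U(z) = 2*z*(⅓ + 16*z/15) (U(z) = (z + z)*(z + (⅓ + z/15)) = (2*z)*(⅓ + 16*z/15) = 2*z*(⅓ + 16*z/15))
(-77 - 5)*U(-11) = (-77 - 5)*((2/15)*(-11)*(5 + 16*(-11))) = -164*(-11)*(5 - 176)/15 = -164*(-11)*(-171)/15 = -82*1254/5 = -102828/5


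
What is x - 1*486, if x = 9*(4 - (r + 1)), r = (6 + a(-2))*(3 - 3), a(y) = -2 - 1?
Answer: -459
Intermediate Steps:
a(y) = -3
r = 0 (r = (6 - 3)*(3 - 3) = 3*0 = 0)
x = 27 (x = 9*(4 - (0 + 1)) = 9*(4 - 1*1) = 9*(4 - 1) = 9*3 = 27)
x - 1*486 = 27 - 1*486 = 27 - 486 = -459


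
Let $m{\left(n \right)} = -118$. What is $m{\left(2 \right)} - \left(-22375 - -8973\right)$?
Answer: $13284$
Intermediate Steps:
$m{\left(2 \right)} - \left(-22375 - -8973\right) = -118 - \left(-22375 - -8973\right) = -118 - \left(-22375 + 8973\right) = -118 - -13402 = -118 + 13402 = 13284$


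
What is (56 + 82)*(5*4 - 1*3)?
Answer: 2346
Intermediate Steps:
(56 + 82)*(5*4 - 1*3) = 138*(20 - 3) = 138*17 = 2346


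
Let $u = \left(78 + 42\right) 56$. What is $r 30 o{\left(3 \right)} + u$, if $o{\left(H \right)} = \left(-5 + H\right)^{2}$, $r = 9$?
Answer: $7800$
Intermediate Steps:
$u = 6720$ ($u = 120 \cdot 56 = 6720$)
$r 30 o{\left(3 \right)} + u = 9 \cdot 30 \left(-5 + 3\right)^{2} + 6720 = 270 \left(-2\right)^{2} + 6720 = 270 \cdot 4 + 6720 = 1080 + 6720 = 7800$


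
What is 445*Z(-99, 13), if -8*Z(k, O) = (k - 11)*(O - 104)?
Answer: -2227225/4 ≈ -5.5681e+5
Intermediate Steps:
Z(k, O) = -(-104 + O)*(-11 + k)/8 (Z(k, O) = -(k - 11)*(O - 104)/8 = -(-11 + k)*(-104 + O)/8 = -(-104 + O)*(-11 + k)/8)
445*Z(-99, 13) = 445*(-143 + 13*(-99) + (11/8)*13 - ⅛*13*(-99)) = 445*(-143 - 1287 + 143/8 + 1287/8) = 445*(-5005/4) = -2227225/4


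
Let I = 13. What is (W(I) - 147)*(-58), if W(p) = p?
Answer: 7772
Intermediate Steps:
(W(I) - 147)*(-58) = (13 - 147)*(-58) = -134*(-58) = 7772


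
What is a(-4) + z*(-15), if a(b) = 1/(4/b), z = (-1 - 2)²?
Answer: -136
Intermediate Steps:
z = 9 (z = (-3)² = 9)
a(b) = b/4
a(-4) + z*(-15) = (¼)*(-4) + 9*(-15) = -1 - 135 = -136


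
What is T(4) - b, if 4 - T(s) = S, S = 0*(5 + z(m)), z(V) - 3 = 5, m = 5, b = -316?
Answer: 320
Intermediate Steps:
z(V) = 8 (z(V) = 3 + 5 = 8)
S = 0 (S = 0*(5 + 8) = 0*13 = 0)
T(s) = 4 (T(s) = 4 - 1*0 = 4 + 0 = 4)
T(4) - b = 4 - 1*(-316) = 4 + 316 = 320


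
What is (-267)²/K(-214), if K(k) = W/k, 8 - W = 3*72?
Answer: 7627923/104 ≈ 73345.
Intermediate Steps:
W = -208 (W = 8 - 3*72 = 8 - 1*216 = 8 - 216 = -208)
K(k) = -208/k
(-267)²/K(-214) = (-267)²/((-208/(-214))) = 71289/((-208*(-1/214))) = 71289/(104/107) = 71289*(107/104) = 7627923/104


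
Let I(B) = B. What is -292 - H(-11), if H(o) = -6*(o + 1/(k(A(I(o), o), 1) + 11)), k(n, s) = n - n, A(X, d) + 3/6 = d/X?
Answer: -3932/11 ≈ -357.45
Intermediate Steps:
A(X, d) = -½ + d/X
k(n, s) = 0
H(o) = -6/11 - 6*o (H(o) = -6*(o + 1/(0 + 11)) = -6*(o + 1/11) = -6*(1/11 + o) = -6/11 - 6*o)
-292 - H(-11) = -292 - (-6/11 - 6*(-11)) = -292 - (-6/11 + 66) = -292 - 1*720/11 = -292 - 720/11 = -3932/11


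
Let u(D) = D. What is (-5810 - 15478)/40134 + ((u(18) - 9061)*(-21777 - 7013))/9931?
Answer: 1741432336142/66428459 ≈ 26215.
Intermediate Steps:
(-5810 - 15478)/40134 + ((u(18) - 9061)*(-21777 - 7013))/9931 = (-5810 - 15478)/40134 + ((18 - 9061)*(-21777 - 7013))/9931 = -21288*1/40134 - 9043*(-28790)*(1/9931) = -3548/6689 + 260347970*(1/9931) = -3548/6689 + 260347970/9931 = 1741432336142/66428459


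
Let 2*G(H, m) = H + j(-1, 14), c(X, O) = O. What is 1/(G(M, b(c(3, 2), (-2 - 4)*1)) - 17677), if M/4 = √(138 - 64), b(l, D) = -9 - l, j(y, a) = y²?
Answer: -70706/1249833425 - 8*√74/1249833425 ≈ -5.6627e-5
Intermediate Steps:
M = 4*√74 (M = 4*√(138 - 64) = 4*√74 ≈ 34.409)
G(H, m) = ½ + H/2 (G(H, m) = (H + (-1)²)/2 = (H + 1)/2 = (1 + H)/2 = ½ + H/2)
1/(G(M, b(c(3, 2), (-2 - 4)*1)) - 17677) = 1/((½ + (4*√74)/2) - 17677) = 1/((½ + 2*√74) - 17677) = 1/(-35353/2 + 2*√74)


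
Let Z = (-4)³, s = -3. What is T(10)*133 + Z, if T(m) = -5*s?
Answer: 1931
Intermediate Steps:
T(m) = 15 (T(m) = -5*(-3) = 15)
Z = -64
T(10)*133 + Z = 15*133 - 64 = 1995 - 64 = 1931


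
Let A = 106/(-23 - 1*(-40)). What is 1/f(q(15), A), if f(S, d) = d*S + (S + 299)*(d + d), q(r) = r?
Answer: 17/68158 ≈ 0.00024942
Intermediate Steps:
A = 106/17 (A = 106/(-23 + 40) = 106/17 ≈ 6.2353)
f(S, d) = S*d + 2*d*(299 + S) (f(S, d) = S*d + (299 + S)*(2*d) = S*d + 2*d*(299 + S))
1/f(q(15), A) = 1/(106*(598 + 3*15)/17) = 1/(106*(598 + 45)/17) = 1/((106/17)*643) = 1/(68158/17) = 17/68158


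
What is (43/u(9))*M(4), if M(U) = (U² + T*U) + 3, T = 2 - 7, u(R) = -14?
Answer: 43/14 ≈ 3.0714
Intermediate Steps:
T = -5
M(U) = 3 + U² - 5*U (M(U) = (U² - 5*U) + 3 = 3 + U² - 5*U)
(43/u(9))*M(4) = (43/(-14))*(3 + 4² - 5*4) = (43*(-1/14))*(3 + 16 - 20) = -43/14*(-1) = 43/14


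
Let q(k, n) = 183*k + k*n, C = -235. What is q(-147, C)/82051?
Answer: 7644/82051 ≈ 0.093162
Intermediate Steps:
q(-147, C)/82051 = -147*(183 - 235)/82051 = -147*(-52)*(1/82051) = 7644*(1/82051) = 7644/82051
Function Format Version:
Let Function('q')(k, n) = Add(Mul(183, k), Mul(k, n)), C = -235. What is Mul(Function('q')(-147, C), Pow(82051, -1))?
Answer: Rational(7644, 82051) ≈ 0.093162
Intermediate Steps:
Mul(Function('q')(-147, C), Pow(82051, -1)) = Mul(Mul(-147, Add(183, -235)), Pow(82051, -1)) = Mul(Mul(-147, -52), Rational(1, 82051)) = Mul(7644, Rational(1, 82051)) = Rational(7644, 82051)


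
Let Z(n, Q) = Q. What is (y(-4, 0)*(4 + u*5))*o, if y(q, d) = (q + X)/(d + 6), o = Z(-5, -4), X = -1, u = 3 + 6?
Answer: 490/3 ≈ 163.33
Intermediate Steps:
u = 9
o = -4
y(q, d) = (-1 + q)/(6 + d) (y(q, d) = (q - 1)/(d + 6) = (-1 + q)/(6 + d))
(y(-4, 0)*(4 + u*5))*o = (((-1 - 4)/(6 + 0))*(4 + 9*5))*(-4) = ((-5/6)*(4 + 45))*(-4) = (((⅙)*(-5))*49)*(-4) = -⅚*49*(-4) = -245/6*(-4) = 490/3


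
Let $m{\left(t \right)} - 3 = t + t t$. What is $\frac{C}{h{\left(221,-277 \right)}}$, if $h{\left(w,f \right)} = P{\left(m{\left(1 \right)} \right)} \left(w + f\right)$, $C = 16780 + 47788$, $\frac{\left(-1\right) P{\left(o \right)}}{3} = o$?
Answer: $\frac{1153}{15} \approx 76.867$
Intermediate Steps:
$m{\left(t \right)} = 3 + t + t^{2}$ ($m{\left(t \right)} = 3 + \left(t + t t\right) = 3 + \left(t + t^{2}\right) = 3 + t + t^{2}$)
$P{\left(o \right)} = - 3 o$
$C = 64568$
$h{\left(w,f \right)} = - 15 f - 15 w$ ($h{\left(w,f \right)} = - 3 \left(3 + 1 + 1^{2}\right) \left(w + f\right) = - 3 \left(3 + 1 + 1\right) \left(f + w\right) = \left(-3\right) 5 \left(f + w\right) = - 15 \left(f + w\right) = - 15 f - 15 w$)
$\frac{C}{h{\left(221,-277 \right)}} = \frac{64568}{\left(-15\right) \left(-277\right) - 3315} = \frac{64568}{4155 - 3315} = \frac{64568}{840} = 64568 \cdot \frac{1}{840} = \frac{1153}{15}$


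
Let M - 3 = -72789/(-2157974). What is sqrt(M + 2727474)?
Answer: sqrt(12701456292189511938)/2157974 ≈ 1651.5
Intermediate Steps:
M = 6546711/2157974 (M = 3 - 72789/(-2157974) = 3 - 72789*(-1/2157974) = 3 + 72789/2157974 = 6546711/2157974 ≈ 3.0337)
sqrt(M + 2727474) = sqrt(6546711/2157974 + 2727474) = sqrt(5885824524387/2157974) = sqrt(12701456292189511938)/2157974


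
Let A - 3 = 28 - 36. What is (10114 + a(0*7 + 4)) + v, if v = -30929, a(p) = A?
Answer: -20820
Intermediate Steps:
A = -5 (A = 3 + (28 - 36) = 3 - 8 = -5)
a(p) = -5
(10114 + a(0*7 + 4)) + v = (10114 - 5) - 30929 = 10109 - 30929 = -20820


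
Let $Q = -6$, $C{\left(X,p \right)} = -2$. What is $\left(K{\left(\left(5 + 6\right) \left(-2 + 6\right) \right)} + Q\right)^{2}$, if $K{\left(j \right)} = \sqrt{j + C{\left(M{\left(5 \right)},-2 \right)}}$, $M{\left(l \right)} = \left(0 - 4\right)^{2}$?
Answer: $\left(6 - \sqrt{42}\right)^{2} \approx 0.23111$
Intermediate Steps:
$M{\left(l \right)} = 16$ ($M{\left(l \right)} = \left(-4\right)^{2} = 16$)
$K{\left(j \right)} = \sqrt{-2 + j}$ ($K{\left(j \right)} = \sqrt{j - 2} = \sqrt{-2 + j}$)
$\left(K{\left(\left(5 + 6\right) \left(-2 + 6\right) \right)} + Q\right)^{2} = \left(\sqrt{-2 + \left(5 + 6\right) \left(-2 + 6\right)} - 6\right)^{2} = \left(\sqrt{-2 + 11 \cdot 4} - 6\right)^{2} = \left(\sqrt{-2 + 44} - 6\right)^{2} = \left(\sqrt{42} - 6\right)^{2} = \left(-6 + \sqrt{42}\right)^{2}$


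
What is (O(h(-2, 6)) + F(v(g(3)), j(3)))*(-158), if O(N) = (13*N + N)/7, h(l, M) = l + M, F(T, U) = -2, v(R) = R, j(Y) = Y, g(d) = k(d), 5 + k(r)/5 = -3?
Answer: -948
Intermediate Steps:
k(r) = -40 (k(r) = -25 + 5*(-3) = -25 - 15 = -40)
g(d) = -40
h(l, M) = M + l
O(N) = 2*N (O(N) = (14*N)*(⅐) = 2*N)
(O(h(-2, 6)) + F(v(g(3)), j(3)))*(-158) = (2*(6 - 2) - 2)*(-158) = (2*4 - 2)*(-158) = (8 - 2)*(-158) = 6*(-158) = -948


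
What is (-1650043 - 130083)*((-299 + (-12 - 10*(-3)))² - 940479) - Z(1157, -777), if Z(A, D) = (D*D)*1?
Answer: 1533609987539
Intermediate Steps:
Z(A, D) = D² (Z(A, D) = D²*1 = D²)
(-1650043 - 130083)*((-299 + (-12 - 10*(-3)))² - 940479) - Z(1157, -777) = (-1650043 - 130083)*((-299 + (-12 - 10*(-3)))² - 940479) - 1*(-777)² = -1780126*((-299 + (-12 + 30))² - 940479) - 1*603729 = -1780126*((-299 + 18)² - 940479) - 603729 = -1780126*((-281)² - 940479) - 603729 = -1780126*(78961 - 940479) - 603729 = -1780126*(-861518) - 603729 = 1533610591268 - 603729 = 1533609987539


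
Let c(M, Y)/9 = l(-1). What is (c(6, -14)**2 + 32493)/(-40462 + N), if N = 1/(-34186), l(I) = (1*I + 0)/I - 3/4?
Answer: -8887830117/11065871464 ≈ -0.80317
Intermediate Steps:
l(I) = 1/4 (l(I) = (I + 0)/I - 3*1/4 = I/I - 3/4 = 1 - 3/4 = 1/4)
c(M, Y) = 9/4 (c(M, Y) = 9*(1/4) = 9/4)
N = -1/34186 ≈ -2.9252e-5
(c(6, -14)**2 + 32493)/(-40462 + N) = ((9/4)**2 + 32493)/(-40462 - 1/34186) = (81/16 + 32493)/(-1383233933/34186) = (519969/16)*(-34186/1383233933) = -8887830117/11065871464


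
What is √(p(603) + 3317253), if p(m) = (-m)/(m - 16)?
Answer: 2*√285755548749/587 ≈ 1821.3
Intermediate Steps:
p(m) = -m/(-16 + m) (p(m) = (-m)/(-16 + m) = -m/(-16 + m))
√(p(603) + 3317253) = √(-1*603/(-16 + 603) + 3317253) = √(-1*603/587 + 3317253) = √(-1*603*1/587 + 3317253) = √(-603/587 + 3317253) = √(1947226908/587) = 2*√285755548749/587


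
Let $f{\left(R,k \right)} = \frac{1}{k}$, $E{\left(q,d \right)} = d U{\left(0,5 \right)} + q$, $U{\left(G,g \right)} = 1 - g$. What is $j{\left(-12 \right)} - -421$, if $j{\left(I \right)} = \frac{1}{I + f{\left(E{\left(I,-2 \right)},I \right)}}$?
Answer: $\frac{61033}{145} \approx 420.92$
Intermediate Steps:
$E{\left(q,d \right)} = q - 4 d$ ($E{\left(q,d \right)} = d \left(1 - 5\right) + q = d \left(-4\right) + q = - 4 d + q = q - 4 d$)
$j{\left(I \right)} = \frac{1}{I + \frac{1}{I}}$
$j{\left(-12 \right)} - -421 = - \frac{12}{1 + \left(-12\right)^{2}} - -421 = - \frac{12}{1 + 144} + 421 = - \frac{12}{145} + 421 = \frac{61033}{145}$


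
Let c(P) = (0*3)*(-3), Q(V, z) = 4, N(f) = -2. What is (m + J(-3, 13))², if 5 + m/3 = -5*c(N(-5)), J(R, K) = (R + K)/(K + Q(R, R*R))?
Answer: 60025/289 ≈ 207.70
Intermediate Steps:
c(P) = 0 (c(P) = 0*(-3) = 0)
J(R, K) = (K + R)/(4 + K) (J(R, K) = (R + K)/(K + 4) = (K + R)/(4 + K))
m = -15 (m = -15 + 3*(-5*0) = -15 + 3*0 = -15 + 0 = -15)
(m + J(-3, 13))² = (-15 + (13 - 3)/(4 + 13))² = (-15 + 10/17)² = (-245/17)² = 60025/289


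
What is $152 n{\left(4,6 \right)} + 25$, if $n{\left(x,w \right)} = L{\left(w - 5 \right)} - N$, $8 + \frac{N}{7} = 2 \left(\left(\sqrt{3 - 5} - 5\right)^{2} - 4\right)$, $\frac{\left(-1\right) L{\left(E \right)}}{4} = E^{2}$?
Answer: $-32503 + 21280 i \sqrt{2} \approx -32503.0 + 30094.0 i$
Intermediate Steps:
$L{\left(E \right)} = - 4 E^{2}$
$N = -112 + 14 \left(-5 + i \sqrt{2}\right)^{2}$ ($N = -56 + 7 \cdot 2 \left(\left(\sqrt{3 - 5} - 5\right)^{2} - 4\right) = -56 + 7 \cdot 2 \left(\left(\sqrt{-2} - 5\right)^{2} - 4\right) = -56 + 7 \cdot 2 \left(\left(i \sqrt{2} - 5\right)^{2} - 4\right) = -56 + 7 \cdot 2 \left(\left(-5 + i \sqrt{2}\right)^{2} - 4\right) = -56 + 7 \cdot 2 \left(-4 + \left(-5 + i \sqrt{2}\right)^{2}\right) = -56 + 7 \left(-8 + 2 \left(-5 + i \sqrt{2}\right)^{2}\right) = -56 - \left(56 - 14 \left(-5 + i \sqrt{2}\right)^{2}\right) = -112 + 14 \left(-5 + i \sqrt{2}\right)^{2} \approx 210.0 - 197.99 i$)
$n{\left(x,w \right)} = -210 - 4 \left(-5 + w\right)^{2} + 140 i \sqrt{2}$ ($n{\left(x,w \right)} = - 4 \left(w - 5\right)^{2} - \left(210 - 140 i \sqrt{2}\right) = - 4 \left(-5 + w\right)^{2} - \left(210 - 140 i \sqrt{2}\right) = -210 - 4 \left(-5 + w\right)^{2} + 140 i \sqrt{2}$)
$152 n{\left(4,6 \right)} + 25 = 152 \left(-210 - 4 \left(-5 + 6\right)^{2} + 140 i \sqrt{2}\right) + 25 = 152 \left(-210 - 4 \cdot 1^{2} + 140 i \sqrt{2}\right) + 25 = 152 \left(-210 - 4 + 140 i \sqrt{2}\right) + 25 = 152 \left(-214 + 140 i \sqrt{2}\right) + 25 = \left(-32528 + 21280 i \sqrt{2}\right) + 25 = -32503 + 21280 i \sqrt{2}$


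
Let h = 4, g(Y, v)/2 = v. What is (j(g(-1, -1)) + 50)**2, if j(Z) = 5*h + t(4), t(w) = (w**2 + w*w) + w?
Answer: 11236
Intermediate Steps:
g(Y, v) = 2*v
t(w) = w + 2*w**2 (t(w) = (w**2 + w**2) + w = 2*w**2 + w = w + 2*w**2)
j(Z) = 56 (j(Z) = 5*4 + 4*(1 + 2*4) = 20 + 4*(1 + 8) = 20 + 4*9 = 20 + 36 = 56)
(j(g(-1, -1)) + 50)**2 = (56 + 50)**2 = 106**2 = 11236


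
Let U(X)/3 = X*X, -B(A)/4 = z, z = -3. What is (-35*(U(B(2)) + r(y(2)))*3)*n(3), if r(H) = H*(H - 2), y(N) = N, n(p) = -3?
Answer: 136080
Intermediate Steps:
B(A) = 12 (B(A) = -4*(-3) = 12)
U(X) = 3*X² (U(X) = 3*(X*X) = 3*X²)
r(H) = H*(-2 + H)
(-35*(U(B(2)) + r(y(2)))*3)*n(3) = -35*(3*12² + 2*(-2 + 2))*3*(-3) = -35*(3*144 + 2*0)*3*(-3) = -35*(432 + 0)*3*(-3) = -15120*3*(-3) = -35*1296*(-3) = -45360*(-3) = 136080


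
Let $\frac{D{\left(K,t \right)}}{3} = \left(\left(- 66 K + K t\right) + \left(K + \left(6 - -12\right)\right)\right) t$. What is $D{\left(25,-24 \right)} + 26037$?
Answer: $184941$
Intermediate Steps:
$D{\left(K,t \right)} = 3 t \left(18 - 65 K + K t\right)$ ($D{\left(K,t \right)} = 3 \left(\left(- 66 K + K t\right) + \left(K + \left(6 - -12\right)\right)\right) t = 3 \left(\left(- 66 K + K t\right) + \left(K + \left(6 + 12\right)\right)\right) t = 3 \left(\left(- 66 K + K t\right) + \left(K + 18\right)\right) t = 3 \left(\left(- 66 K + K t\right) + \left(18 + K\right)\right) t = 3 \left(18 - 65 K + K t\right) t = 3 t \left(18 - 65 K + K t\right)$)
$D{\left(25,-24 \right)} + 26037 = 3 \left(-24\right) \left(18 - 1625 + 25 \left(-24\right)\right) + 26037 = 3 \left(-24\right) \left(18 - 1625 - 600\right) + 26037 = 3 \left(-24\right) \left(-2207\right) + 26037 = 158904 + 26037 = 184941$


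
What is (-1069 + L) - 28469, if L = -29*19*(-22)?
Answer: -17416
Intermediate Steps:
L = 12122 (L = -551*(-22) = 12122)
(-1069 + L) - 28469 = (-1069 + 12122) - 28469 = 11053 - 28469 = -17416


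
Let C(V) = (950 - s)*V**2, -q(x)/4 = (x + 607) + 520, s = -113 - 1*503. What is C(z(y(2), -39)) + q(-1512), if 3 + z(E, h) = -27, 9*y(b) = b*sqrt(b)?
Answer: 1410940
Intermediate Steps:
y(b) = b**(3/2)/9 (y(b) = (b*sqrt(b))/9 = b**(3/2)/9)
z(E, h) = -30 (z(E, h) = -3 - 27 = -30)
s = -616 (s = -113 - 503 = -616)
q(x) = -4508 - 4*x (q(x) = -4*((x + 607) + 520) = -4*((607 + x) + 520) = -4*(1127 + x) = -4508 - 4*x)
C(V) = 1566*V**2 (C(V) = (950 - 1*(-616))*V**2 = (950 + 616)*V**2 = 1566*V**2)
C(z(y(2), -39)) + q(-1512) = 1566*(-30)**2 + (-4508 - 4*(-1512)) = 1566*900 + (-4508 + 6048) = 1409400 + 1540 = 1410940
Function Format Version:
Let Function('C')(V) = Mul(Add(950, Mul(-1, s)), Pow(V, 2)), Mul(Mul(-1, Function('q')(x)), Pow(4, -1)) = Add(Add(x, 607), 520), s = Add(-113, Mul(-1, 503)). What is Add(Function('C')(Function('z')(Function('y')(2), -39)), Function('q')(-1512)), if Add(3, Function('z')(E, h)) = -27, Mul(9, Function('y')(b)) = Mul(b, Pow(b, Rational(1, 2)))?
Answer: 1410940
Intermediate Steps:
Function('y')(b) = Mul(Rational(1, 9), Pow(b, Rational(3, 2))) (Function('y')(b) = Mul(Rational(1, 9), Mul(b, Pow(b, Rational(1, 2)))) = Mul(Rational(1, 9), Pow(b, Rational(3, 2))))
Function('z')(E, h) = -30 (Function('z')(E, h) = Add(-3, -27) = -30)
s = -616 (s = Add(-113, -503) = -616)
Function('q')(x) = Add(-4508, Mul(-4, x)) (Function('q')(x) = Mul(-4, Add(Add(x, 607), 520)) = Mul(-4, Add(Add(607, x), 520)) = Mul(-4, Add(1127, x)) = Add(-4508, Mul(-4, x)))
Function('C')(V) = Mul(1566, Pow(V, 2)) (Function('C')(V) = Mul(Add(950, Mul(-1, -616)), Pow(V, 2)) = Mul(Add(950, 616), Pow(V, 2)) = Mul(1566, Pow(V, 2)))
Add(Function('C')(Function('z')(Function('y')(2), -39)), Function('q')(-1512)) = Add(Mul(1566, Pow(-30, 2)), Add(-4508, Mul(-4, -1512))) = Add(Mul(1566, 900), Add(-4508, 6048)) = Add(1409400, 1540) = 1410940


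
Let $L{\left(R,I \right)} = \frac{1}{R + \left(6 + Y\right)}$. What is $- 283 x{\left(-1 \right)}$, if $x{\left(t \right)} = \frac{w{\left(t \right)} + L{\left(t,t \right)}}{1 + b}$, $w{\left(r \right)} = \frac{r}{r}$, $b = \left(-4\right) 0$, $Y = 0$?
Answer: $- \frac{1698}{5} \approx -339.6$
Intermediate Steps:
$b = 0$
$L{\left(R,I \right)} = \frac{1}{6 + R}$ ($L{\left(R,I \right)} = \frac{1}{R + \left(6 + 0\right)} = \frac{1}{R + 6} = \frac{1}{6 + R}$)
$w{\left(r \right)} = 1$
$x{\left(t \right)} = 1 + \frac{1}{6 + t}$ ($x{\left(t \right)} = \frac{1 + \frac{1}{6 + t}}{1 + 0} = \frac{1 + \frac{1}{6 + t}}{1} = \left(1 + \frac{1}{6 + t}\right) 1 = 1 + \frac{1}{6 + t}$)
$- 283 x{\left(-1 \right)} = - 283 \frac{7 - 1}{6 - 1} = - 283 \cdot \frac{1}{5} \cdot 6 = \left(-283\right) \frac{6}{5} = - \frac{1698}{5}$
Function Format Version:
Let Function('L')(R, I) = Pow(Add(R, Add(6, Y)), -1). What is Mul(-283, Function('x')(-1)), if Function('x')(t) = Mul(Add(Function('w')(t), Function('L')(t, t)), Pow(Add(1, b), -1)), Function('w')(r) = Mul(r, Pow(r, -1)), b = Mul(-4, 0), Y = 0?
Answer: Rational(-1698, 5) ≈ -339.60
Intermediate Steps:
b = 0
Function('L')(R, I) = Pow(Add(6, R), -1) (Function('L')(R, I) = Pow(Add(R, Add(6, 0)), -1) = Pow(Add(R, 6), -1) = Pow(Add(6, R), -1))
Function('w')(r) = 1
Function('x')(t) = Add(1, Pow(Add(6, t), -1)) (Function('x')(t) = Mul(Add(1, Pow(Add(6, t), -1)), Pow(Add(1, 0), -1)) = Mul(Add(1, Pow(Add(6, t), -1)), Pow(1, -1)) = Mul(Add(1, Pow(Add(6, t), -1)), 1) = Add(1, Pow(Add(6, t), -1)))
Mul(-283, Function('x')(-1)) = Mul(-283, Mul(Pow(Add(6, -1), -1), Add(7, -1))) = Mul(-283, Mul(Pow(5, -1), 6)) = Mul(-283, Mul(Rational(1, 5), 6)) = Mul(-283, Rational(6, 5)) = Rational(-1698, 5)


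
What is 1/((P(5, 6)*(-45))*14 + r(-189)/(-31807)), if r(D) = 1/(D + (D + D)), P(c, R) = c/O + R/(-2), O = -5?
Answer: 18034569/45447113881 ≈ 0.00039683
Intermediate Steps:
P(c, R) = -R/2 - c/5 (P(c, R) = c/(-5) + R/(-2) = c*(-⅕) + R*(-½) = -c/5 - R/2 = -R/2 - c/5)
r(D) = 1/(3*D) (r(D) = 1/(D + 2*D) = 1/(3*D))
1/((P(5, 6)*(-45))*14 + r(-189)/(-31807)) = 1/(((-½*6 - ⅕*5)*(-45))*14 + ((⅓)/(-189))/(-31807)) = 1/(((-3 - 1)*(-45))*14 + ((⅓)*(-1/189))*(-1/31807)) = 1/(-4*(-45)*14 - 1/567*(-1/31807)) = 1/(180*14 + 1/18034569) = 1/(2520 + 1/18034569) = 1/(45447113881/18034569) = 18034569/45447113881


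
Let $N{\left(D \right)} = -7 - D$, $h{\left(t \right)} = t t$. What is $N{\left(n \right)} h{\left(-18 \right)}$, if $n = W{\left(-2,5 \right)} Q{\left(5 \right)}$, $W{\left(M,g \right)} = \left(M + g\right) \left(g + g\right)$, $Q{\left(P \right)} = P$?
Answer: $-50868$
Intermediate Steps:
$h{\left(t \right)} = t^{2}$
$W{\left(M,g \right)} = 2 g \left(M + g\right)$ ($W{\left(M,g \right)} = \left(M + g\right) 2 g = 2 g \left(M + g\right)$)
$n = 150$ ($n = 2 \cdot 5 \left(-2 + 5\right) 5 = 2 \cdot 5 \cdot 3 \cdot 5 = 30 \cdot 5 = 150$)
$N{\left(n \right)} h{\left(-18 \right)} = \left(-7 - 150\right) \left(-18\right)^{2} = \left(-7 - 150\right) 324 = \left(-157\right) 324 = -50868$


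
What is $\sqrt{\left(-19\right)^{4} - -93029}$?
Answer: $5 \sqrt{8934} \approx 472.6$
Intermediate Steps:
$\sqrt{\left(-19\right)^{4} - -93029} = \sqrt{130321 + \left(-10310 + 103339\right)} = \sqrt{130321 + 93029} = \sqrt{223350} = 5 \sqrt{8934}$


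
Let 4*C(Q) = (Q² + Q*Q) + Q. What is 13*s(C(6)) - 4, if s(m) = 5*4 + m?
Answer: 1019/2 ≈ 509.50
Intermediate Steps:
C(Q) = Q²/2 + Q/4 (C(Q) = ((Q² + Q*Q) + Q)/4 = ((Q² + Q²) + Q)/4 = (2*Q² + Q)/4 = (Q + 2*Q²)/4 = Q²/2 + Q/4)
s(m) = 20 + m
13*s(C(6)) - 4 = 13*(20 + (¼)*6*(1 + 2*6)) - 4 = 13*(20 + (¼)*6*(1 + 12)) - 4 = 13*(20 + (¼)*6*13) - 4 = 13*(20 + 39/2) - 4 = 13*(79/2) - 4 = 1027/2 - 4 = 1019/2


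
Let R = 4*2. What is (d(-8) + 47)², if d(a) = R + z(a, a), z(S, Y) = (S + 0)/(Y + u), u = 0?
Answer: 3136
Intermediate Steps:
z(S, Y) = S/Y (z(S, Y) = (S + 0)/(Y + 0) = S/Y)
R = 8
d(a) = 9 (d(a) = 8 + a/a = 8 + 1 = 9)
(d(-8) + 47)² = (9 + 47)² = 56² = 3136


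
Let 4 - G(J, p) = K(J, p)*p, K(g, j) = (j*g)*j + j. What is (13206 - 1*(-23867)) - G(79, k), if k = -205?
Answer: -680515781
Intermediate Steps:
K(g, j) = j + g*j**2 (K(g, j) = (g*j)*j + j = g*j**2 + j = j + g*j**2)
G(J, p) = 4 - p**2*(1 + J*p) (G(J, p) = 4 - p*(1 + J*p)*p = 4 - p**2*(1 + J*p))
(13206 - 1*(-23867)) - G(79, k) = (13206 - 1*(-23867)) - (4 - 1*(-205)**2 - 1*79*(-205)**3) = (13206 + 23867) - (4 - 1*42025 - 1*79*(-8615125)) = 37073 - (4 - 42025 + 680594875) = 37073 - 1*680552854 = 37073 - 680552854 = -680515781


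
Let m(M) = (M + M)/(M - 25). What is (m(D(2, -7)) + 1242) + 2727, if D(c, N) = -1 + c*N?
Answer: 15879/4 ≈ 3969.8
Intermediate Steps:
D(c, N) = -1 + N*c
m(M) = 2*M/(-25 + M) (m(M) = (2*M)/(-25 + M) = 2*M/(-25 + M))
(m(D(2, -7)) + 1242) + 2727 = (2*(-1 - 7*2)/(-25 + (-1 - 7*2)) + 1242) + 2727 = (2*(-1 - 14)/(-25 + (-1 - 14)) + 1242) + 2727 = (2*(-15)/(-25 - 15) + 1242) + 2727 = (2*(-15)/(-40) + 1242) + 2727 = (2*(-15)*(-1/40) + 1242) + 2727 = (3/4 + 1242) + 2727 = 4971/4 + 2727 = 15879/4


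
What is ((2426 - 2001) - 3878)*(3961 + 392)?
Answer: -15030909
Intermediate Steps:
((2426 - 2001) - 3878)*(3961 + 392) = (425 - 3878)*4353 = -3453*4353 = -15030909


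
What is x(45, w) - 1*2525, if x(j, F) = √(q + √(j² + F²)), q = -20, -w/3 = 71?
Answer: -2525 + √(-20 + 3*√5266) ≈ -2510.9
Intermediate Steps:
w = -213 (w = -3*71 = -213)
x(j, F) = √(-20 + √(F² + j²)) (x(j, F) = √(-20 + √(j² + F²)) = √(-20 + √(F² + j²)))
x(45, w) - 1*2525 = √(-20 + √((-213)² + 45²)) - 1*2525 = √(-20 + √(45369 + 2025)) - 2525 = √(-20 + √47394) - 2525 = √(-20 + 3*√5266) - 2525 = -2525 + √(-20 + 3*√5266)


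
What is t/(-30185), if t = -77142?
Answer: 77142/30185 ≈ 2.5556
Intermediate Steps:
t/(-30185) = -77142/(-30185) = -77142*(-1/30185) = 77142/30185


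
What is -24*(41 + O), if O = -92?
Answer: 1224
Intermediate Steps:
-24*(41 + O) = -24*(41 - 92) = -24*(-51) = 1224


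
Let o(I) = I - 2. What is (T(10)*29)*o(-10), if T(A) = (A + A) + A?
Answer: -10440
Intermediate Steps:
T(A) = 3*A (T(A) = 2*A + A = 3*A)
o(I) = -2 + I
(T(10)*29)*o(-10) = ((3*10)*29)*(-2 - 10) = (30*29)*(-12) = 870*(-12) = -10440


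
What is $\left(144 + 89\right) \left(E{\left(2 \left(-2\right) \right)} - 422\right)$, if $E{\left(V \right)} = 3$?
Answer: $-97627$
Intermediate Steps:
$\left(144 + 89\right) \left(E{\left(2 \left(-2\right) \right)} - 422\right) = \left(144 + 89\right) \left(3 - 422\right) = 233 \left(-419\right) = -97627$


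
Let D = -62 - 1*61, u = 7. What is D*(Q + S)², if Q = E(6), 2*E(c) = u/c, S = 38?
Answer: -8789129/48 ≈ -1.8311e+5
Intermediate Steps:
D = -123 (D = -62 - 61 = -123)
E(c) = 7/(2*c) (E(c) = (7/c)/2 = 7/(2*c))
Q = 7/12 (Q = (7/2)/6 = (7/2)*(⅙) = 7/12 ≈ 0.58333)
D*(Q + S)² = -123*(7/12 + 38)² = -123*(463/12)² = -123*214369/144 = -8789129/48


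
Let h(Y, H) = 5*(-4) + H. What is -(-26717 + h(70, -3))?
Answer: 26740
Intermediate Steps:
h(Y, H) = -20 + H
-(-26717 + h(70, -3)) = -(-26717 + (-20 - 3)) = -(-26717 - 23) = -1*(-26740) = 26740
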